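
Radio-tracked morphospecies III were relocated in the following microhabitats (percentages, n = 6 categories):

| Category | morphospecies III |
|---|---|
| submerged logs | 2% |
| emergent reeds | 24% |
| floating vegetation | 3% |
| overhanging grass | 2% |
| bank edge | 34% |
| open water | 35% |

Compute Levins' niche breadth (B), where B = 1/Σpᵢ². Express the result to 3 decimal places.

Convert percentages to proportions (divide by 100).
Σpᵢ² = 0.02² + 0.24² + 0.03² + 0.02² + 0.34² + 0.35² = 0.0004 + 0.0576 + 0.0009 + 0.0004 + 0.1156 + 0.1225 = 0.2974
B = 1 / 0.2974 = 3.36247

3.362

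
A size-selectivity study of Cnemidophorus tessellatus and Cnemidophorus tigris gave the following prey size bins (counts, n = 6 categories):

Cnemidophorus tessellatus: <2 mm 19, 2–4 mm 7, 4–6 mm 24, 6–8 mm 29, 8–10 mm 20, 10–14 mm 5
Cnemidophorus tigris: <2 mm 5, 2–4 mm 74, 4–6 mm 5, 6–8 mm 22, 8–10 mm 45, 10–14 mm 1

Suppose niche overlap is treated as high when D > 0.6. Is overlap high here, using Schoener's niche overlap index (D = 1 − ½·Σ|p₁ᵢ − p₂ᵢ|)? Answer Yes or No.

Proportions for Cnemidophorus tessellatus (n=104): 19/104=0.1827, 7/104=0.0673, 24/104=0.2308, 29/104=0.2788, 20/104=0.1923, 5/104=0.0481
Proportions for Cnemidophorus tigris (n=152): 5/152=0.0329, 74/152=0.4868, 5/152=0.0329, 22/152=0.1447, 45/152=0.2961, 1/152=0.0066
Σ|p₁ᵢ − p₂ᵢ| = 0.1498 + 0.4195 + 0.1979 + 0.1341 + 0.1038 + 0.0415 = 1.0466
D = 1 − ½ × 1.0466 = 1 − 0.52330 = 0.47670
D = 0.47670 < 0.6 → No.

No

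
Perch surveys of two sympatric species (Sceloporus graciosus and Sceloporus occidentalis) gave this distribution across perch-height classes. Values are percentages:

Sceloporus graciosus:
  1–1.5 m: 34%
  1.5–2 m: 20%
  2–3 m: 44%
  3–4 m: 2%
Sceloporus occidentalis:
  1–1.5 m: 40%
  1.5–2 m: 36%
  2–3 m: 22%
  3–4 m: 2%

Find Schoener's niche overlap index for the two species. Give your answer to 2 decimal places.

0.78

Convert percentages to proportions (divide by 100).
Σ|p₁ᵢ − p₂ᵢ| = 0.06 + 0.16 + 0.22 + 0.00 = 0.44
D = 1 − ½ × 0.44 = 1 − 0.220 = 0.7800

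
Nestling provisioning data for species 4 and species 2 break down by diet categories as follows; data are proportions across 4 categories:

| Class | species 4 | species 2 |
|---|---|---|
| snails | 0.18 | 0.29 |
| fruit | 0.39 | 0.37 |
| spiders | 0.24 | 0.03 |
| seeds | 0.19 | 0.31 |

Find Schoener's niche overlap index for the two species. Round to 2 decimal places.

0.77

Σ|p₁ᵢ − p₂ᵢ| = 0.11 + 0.02 + 0.21 + 0.12 = 0.46
D = 1 − ½ × 0.46 = 1 − 0.230 = 0.7700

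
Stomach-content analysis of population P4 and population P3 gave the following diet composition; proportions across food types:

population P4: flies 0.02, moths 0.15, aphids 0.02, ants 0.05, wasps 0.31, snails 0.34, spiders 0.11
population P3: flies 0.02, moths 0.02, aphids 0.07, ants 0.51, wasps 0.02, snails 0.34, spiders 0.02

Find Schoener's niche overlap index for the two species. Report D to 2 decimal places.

0.49

Σ|p₁ᵢ − p₂ᵢ| = 0.00 + 0.13 + 0.05 + 0.46 + 0.29 + 0.00 + 0.09 = 1.02
D = 1 − ½ × 1.02 = 1 − 0.510 = 0.4900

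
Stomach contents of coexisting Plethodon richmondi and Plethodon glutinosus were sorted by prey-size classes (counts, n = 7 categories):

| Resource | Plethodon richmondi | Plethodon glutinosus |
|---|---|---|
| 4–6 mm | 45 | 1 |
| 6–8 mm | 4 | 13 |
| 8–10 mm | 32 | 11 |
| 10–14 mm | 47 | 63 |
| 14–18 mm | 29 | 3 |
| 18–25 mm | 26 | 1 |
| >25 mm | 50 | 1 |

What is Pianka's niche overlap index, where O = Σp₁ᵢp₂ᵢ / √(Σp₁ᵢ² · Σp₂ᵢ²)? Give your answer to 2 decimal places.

0.57

Proportions for Plethodon richmondi (n=233): 45/233=0.1931, 4/233=0.0172, 32/233=0.1373, 47/233=0.2017, 29/233=0.1245, 26/233=0.1116, 50/233=0.2146
Proportions for Plethodon glutinosus (n=93): 1/93=0.0108, 13/93=0.1398, 11/93=0.1183, 63/93=0.6774, 3/93=0.0323, 1/93=0.0108, 1/93=0.0108
Σ p₁ᵢp₂ᵢ = 0.002085 + 0.002405 + 0.016243 + 0.136632 + 0.004021 + 0.001205 + 0.002318 = 0.164909
Σp_1ᵢ² = 0.1931² + 0.0172² + 0.1373² + 0.2017² + 0.1245² + 0.1116² + 0.2146² = 0.037288 + 0.000296 + 0.018851 + 0.040683 + 0.015500 + 0.012455 + 0.046053 = 0.171126
Σp_2ᵢ² = 0.0108² + 0.1398² + 0.1183² + 0.6774² + 0.0323² + 0.0108² + 0.0108² = 0.000117 + 0.019544 + 0.013995 + 0.458871 + 0.001043 + 0.000117 + 0.000117 = 0.493804
O = 0.164909 / √(0.171126 × 0.493804) = 0.164909 / 0.2906935 = 0.5673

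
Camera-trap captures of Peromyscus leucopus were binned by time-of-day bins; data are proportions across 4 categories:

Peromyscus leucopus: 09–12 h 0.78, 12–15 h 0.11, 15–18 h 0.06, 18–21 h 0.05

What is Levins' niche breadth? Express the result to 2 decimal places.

1.60

Σpᵢ² = 0.78² + 0.11² + 0.06² + 0.05² = 0.6084 + 0.0121 + 0.0036 + 0.0025 = 0.6266
B = 1 / 0.6266 = 1.5959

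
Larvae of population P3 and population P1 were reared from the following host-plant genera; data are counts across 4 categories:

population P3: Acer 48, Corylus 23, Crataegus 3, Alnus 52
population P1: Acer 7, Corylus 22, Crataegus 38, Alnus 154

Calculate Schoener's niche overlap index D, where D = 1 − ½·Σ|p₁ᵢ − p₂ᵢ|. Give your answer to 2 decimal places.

0.57

Proportions for population P3 (n=126): 48/126=0.3810, 23/126=0.1825, 3/126=0.0238, 52/126=0.4127
Proportions for population P1 (n=221): 7/221=0.0317, 22/221=0.0995, 38/221=0.1719, 154/221=0.6968
Σ|p₁ᵢ − p₂ᵢ| = 0.3493 + 0.0830 + 0.1481 + 0.2841 = 0.8645
D = 1 − ½ × 0.8645 = 1 − 0.43225 = 0.56775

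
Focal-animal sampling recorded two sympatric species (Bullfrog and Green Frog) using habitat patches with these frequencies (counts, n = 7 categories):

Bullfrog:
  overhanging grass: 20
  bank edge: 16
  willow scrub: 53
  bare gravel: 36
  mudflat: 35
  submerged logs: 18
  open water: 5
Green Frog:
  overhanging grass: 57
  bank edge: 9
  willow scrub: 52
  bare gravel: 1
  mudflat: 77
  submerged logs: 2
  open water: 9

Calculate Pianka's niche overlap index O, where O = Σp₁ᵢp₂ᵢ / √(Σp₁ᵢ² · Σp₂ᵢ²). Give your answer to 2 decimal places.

0.78

Proportions for Bullfrog (n=183): 20/183=0.1093, 16/183=0.0874, 53/183=0.2896, 36/183=0.1967, 35/183=0.1913, 18/183=0.0984, 5/183=0.0273
Proportions for Green Frog (n=207): 57/207=0.2754, 9/207=0.0435, 52/207=0.2512, 1/207=0.0048, 77/207=0.3720, 2/207=0.0097, 9/207=0.0435
Σ p₁ᵢp₂ᵢ = 0.030101 + 0.003802 + 0.072748 + 0.000944 + 0.071164 + 0.000954 + 0.001188 = 0.180901
Σp_1ᵢ² = 0.1093² + 0.0874² + 0.2896² + 0.1967² + 0.1913² + 0.0984² + 0.0273² = 0.011946 + 0.007639 + 0.083868 + 0.038691 + 0.036596 + 0.009683 + 0.000745 = 0.189168
Σp_2ᵢ² = 0.2754² + 0.0435² + 0.2512² + 0.0048² + 0.3720² + 0.0097² + 0.0435² = 0.075845 + 0.001892 + 0.063101 + 0.000023 + 0.138384 + 0.000094 + 0.001892 = 0.281231
O = 0.180901 / √(0.189168 × 0.281231) = 0.180901 / 0.2306510 = 0.7843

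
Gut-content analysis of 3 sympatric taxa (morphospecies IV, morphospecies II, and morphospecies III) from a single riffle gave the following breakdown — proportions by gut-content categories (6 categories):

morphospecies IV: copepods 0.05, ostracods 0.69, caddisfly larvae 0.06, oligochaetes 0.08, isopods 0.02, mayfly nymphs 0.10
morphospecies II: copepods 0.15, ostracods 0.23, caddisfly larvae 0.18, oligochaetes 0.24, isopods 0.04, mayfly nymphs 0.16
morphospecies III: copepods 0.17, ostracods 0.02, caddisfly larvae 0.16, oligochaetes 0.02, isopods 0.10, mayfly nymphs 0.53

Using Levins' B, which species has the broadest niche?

morphospecies II

Σp_IVᵢ² = 0.05² + 0.69² + 0.06² + 0.08² + 0.02² + 0.10² = 0.0025 + 0.4761 + 0.0036 + 0.0064 + 0.0004 + 0.0100 = 0.4990
B_IV = 1 / 0.4990 = 2.0040
Σp_IIᵢ² = 0.15² + 0.23² + 0.18² + 0.24² + 0.04² + 0.16² = 0.0225 + 0.0529 + 0.0324 + 0.0576 + 0.0016 + 0.0256 = 0.1926
B_II = 1 / 0.1926 = 5.1921
Σp_IIIᵢ² = 0.17² + 0.02² + 0.16² + 0.02² + 0.10² + 0.53² = 0.0289 + 0.0004 + 0.0256 + 0.0004 + 0.0100 + 0.2809 = 0.3462
B_III = 1 / 0.3462 = 2.8885
Highest B → broadest niche (most generalist): morphospecies II (B = 5.19).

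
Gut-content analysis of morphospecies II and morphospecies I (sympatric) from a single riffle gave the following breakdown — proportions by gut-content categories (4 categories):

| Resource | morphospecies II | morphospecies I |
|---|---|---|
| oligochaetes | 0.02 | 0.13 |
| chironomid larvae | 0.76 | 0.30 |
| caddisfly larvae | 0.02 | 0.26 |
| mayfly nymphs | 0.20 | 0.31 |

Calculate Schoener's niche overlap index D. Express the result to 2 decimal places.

0.54

Σ|p₁ᵢ − p₂ᵢ| = 0.11 + 0.46 + 0.24 + 0.11 = 0.92
D = 1 − ½ × 0.92 = 1 − 0.460 = 0.5400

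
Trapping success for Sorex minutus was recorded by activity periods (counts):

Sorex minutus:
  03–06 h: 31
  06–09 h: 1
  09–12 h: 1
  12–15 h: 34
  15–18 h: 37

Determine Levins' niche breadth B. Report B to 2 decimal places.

3.10

Proportions for Sorex minutus (n=104): 31/104=0.2981, 1/104=0.0096, 1/104=0.0096, 34/104=0.3269, 37/104=0.3558
Σpᵢ² = 0.2981² + 0.0096² + 0.0096² + 0.3269² + 0.3558² = 0.088864 + 0.000092 + 0.000092 + 0.106864 + 0.126594 = 0.322506
B = 1 / 0.322506 = 3.1007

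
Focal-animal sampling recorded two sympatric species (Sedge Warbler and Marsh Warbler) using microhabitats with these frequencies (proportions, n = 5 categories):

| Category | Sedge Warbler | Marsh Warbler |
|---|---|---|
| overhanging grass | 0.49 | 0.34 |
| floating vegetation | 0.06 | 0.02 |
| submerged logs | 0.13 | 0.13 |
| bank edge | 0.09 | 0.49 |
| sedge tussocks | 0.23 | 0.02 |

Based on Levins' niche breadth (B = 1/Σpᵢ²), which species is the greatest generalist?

Σp_Sedgᵢ² = 0.49² + 0.06² + 0.13² + 0.09² + 0.23² = 0.2401 + 0.0036 + 0.0169 + 0.0081 + 0.0529 = 0.3216
B_Sedg = 1 / 0.3216 = 3.1095
Σp_Marsᵢ² = 0.34² + 0.02² + 0.13² + 0.49² + 0.02² = 0.1156 + 0.0004 + 0.0169 + 0.2401 + 0.0004 = 0.3734
B_Mars = 1 / 0.3734 = 2.6781
Highest B → broadest niche (most generalist): Sedge Warbler (B = 3.11).

Sedge Warbler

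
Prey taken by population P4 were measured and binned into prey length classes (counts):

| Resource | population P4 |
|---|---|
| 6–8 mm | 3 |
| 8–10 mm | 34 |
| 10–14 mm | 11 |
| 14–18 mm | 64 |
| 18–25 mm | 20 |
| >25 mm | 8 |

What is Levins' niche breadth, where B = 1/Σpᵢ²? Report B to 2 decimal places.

3.35

Proportions for population P4 (n=140): 3/140=0.0214, 34/140=0.2429, 11/140=0.0786, 64/140=0.4571, 20/140=0.1429, 8/140=0.0571
Σpᵢ² = 0.0214² + 0.2429² + 0.0786² + 0.4571² + 0.1429² + 0.0571² = 0.000458 + 0.059000 + 0.006178 + 0.208940 + 0.020420 + 0.003260 = 0.298256
B = 1 / 0.298256 = 3.3528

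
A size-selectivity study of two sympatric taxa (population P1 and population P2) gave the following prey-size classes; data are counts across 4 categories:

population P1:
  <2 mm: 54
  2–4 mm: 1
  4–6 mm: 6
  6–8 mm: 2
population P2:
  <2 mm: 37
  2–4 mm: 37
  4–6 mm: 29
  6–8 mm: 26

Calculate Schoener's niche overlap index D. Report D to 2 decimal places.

0.43

Proportions for population P1 (n=63): 54/63=0.8571, 1/63=0.0159, 6/63=0.0952, 2/63=0.0317
Proportions for population P2 (n=129): 37/129=0.2868, 37/129=0.2868, 29/129=0.2248, 26/129=0.2016
Σ|p₁ᵢ − p₂ᵢ| = 0.5703 + 0.2709 + 0.1296 + 0.1699 = 1.1407
D = 1 − ½ × 1.1407 = 1 − 0.57035 = 0.42965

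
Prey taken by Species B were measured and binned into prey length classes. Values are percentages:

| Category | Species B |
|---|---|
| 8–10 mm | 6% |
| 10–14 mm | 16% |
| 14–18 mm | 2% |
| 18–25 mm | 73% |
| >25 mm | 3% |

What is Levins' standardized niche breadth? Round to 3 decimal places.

0.194

Convert percentages to proportions (divide by 100).
Σpᵢ² = 0.06² + 0.16² + 0.02² + 0.73² + 0.03² = 0.0036 + 0.0256 + 0.0004 + 0.5329 + 0.0009 = 0.5634
B = 1 / 0.5634 = 1.77494
Bₛ = (B − 1)/(n − 1) = (1.77494 − 1)/(5 − 1) = 0.77494/4 = 0.19374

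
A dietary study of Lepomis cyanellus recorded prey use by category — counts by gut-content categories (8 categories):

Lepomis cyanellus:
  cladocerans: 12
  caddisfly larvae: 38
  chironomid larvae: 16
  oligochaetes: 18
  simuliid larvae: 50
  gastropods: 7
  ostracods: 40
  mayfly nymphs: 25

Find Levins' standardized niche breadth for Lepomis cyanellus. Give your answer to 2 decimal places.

0.73

Proportions for Lepomis cyanellus (n=206): 12/206=0.0583, 38/206=0.1845, 16/206=0.0777, 18/206=0.0874, 50/206=0.2427, 7/206=0.0340, 40/206=0.1942, 25/206=0.1214
Σpᵢ² = 0.0583² + 0.1845² + 0.0777² + 0.0874² + 0.2427² + 0.0340² + 0.1942² + 0.1214² = 0.003399 + 0.034040 + 0.006037 + 0.007639 + 0.058903 + 0.001156 + 0.037714 + 0.014738 = 0.163626
B = 1 / 0.163626 = 6.1115
Bₛ = (B − 1)/(n − 1) = (6.1115 − 1)/(8 − 1) = 5.1115/7 = 0.7302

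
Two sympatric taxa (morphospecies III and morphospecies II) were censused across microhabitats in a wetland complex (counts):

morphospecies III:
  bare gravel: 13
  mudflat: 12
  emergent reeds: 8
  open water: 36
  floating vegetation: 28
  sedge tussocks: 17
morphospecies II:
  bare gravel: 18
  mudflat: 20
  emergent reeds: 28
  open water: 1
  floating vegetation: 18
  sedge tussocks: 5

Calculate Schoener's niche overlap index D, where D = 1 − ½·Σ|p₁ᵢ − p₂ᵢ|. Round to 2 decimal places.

Proportions for morphospecies III (n=114): 13/114=0.1140, 12/114=0.1053, 8/114=0.0702, 36/114=0.3158, 28/114=0.2456, 17/114=0.1491
Proportions for morphospecies II (n=90): 18/90=0.2000, 20/90=0.2222, 28/90=0.3111, 1/90=0.0111, 18/90=0.2000, 5/90=0.0556
Σ|p₁ᵢ − p₂ᵢ| = 0.0860 + 0.1169 + 0.2409 + 0.3047 + 0.0456 + 0.0935 = 0.8876
D = 1 − ½ × 0.8876 = 1 − 0.44380 = 0.55620

0.56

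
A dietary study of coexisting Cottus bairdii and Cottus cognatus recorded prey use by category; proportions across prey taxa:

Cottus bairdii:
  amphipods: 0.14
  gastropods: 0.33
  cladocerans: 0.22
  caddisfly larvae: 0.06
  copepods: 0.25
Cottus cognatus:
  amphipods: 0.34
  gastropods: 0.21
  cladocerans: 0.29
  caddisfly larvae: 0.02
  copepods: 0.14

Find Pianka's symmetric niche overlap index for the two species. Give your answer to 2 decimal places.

0.86

Σ p₁ᵢp₂ᵢ = 0.0476 + 0.0693 + 0.0638 + 0.0012 + 0.0350 = 0.2169
Σp_1ᵢ² = 0.14² + 0.33² + 0.22² + 0.06² + 0.25² = 0.0196 + 0.1089 + 0.0484 + 0.0036 + 0.0625 = 0.2430
Σp_2ᵢ² = 0.34² + 0.21² + 0.29² + 0.02² + 0.14² = 0.1156 + 0.0441 + 0.0841 + 0.0004 + 0.0196 = 0.2638
O = 0.2169 / √(0.2430 × 0.2638) = 0.2169 / 0.25319 = 0.8567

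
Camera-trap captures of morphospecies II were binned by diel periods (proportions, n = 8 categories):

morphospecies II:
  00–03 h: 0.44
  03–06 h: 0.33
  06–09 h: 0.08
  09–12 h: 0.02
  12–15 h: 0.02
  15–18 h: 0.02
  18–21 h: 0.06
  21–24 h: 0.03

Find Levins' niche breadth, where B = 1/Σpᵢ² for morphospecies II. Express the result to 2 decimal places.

Σpᵢ² = 0.44² + 0.33² + 0.08² + 0.02² + 0.02² + 0.02² + 0.06² + 0.03² = 0.1936 + 0.1089 + 0.0064 + 0.0004 + 0.0004 + 0.0004 + 0.0036 + 0.0009 = 0.3146
B = 1 / 0.3146 = 3.1786

3.18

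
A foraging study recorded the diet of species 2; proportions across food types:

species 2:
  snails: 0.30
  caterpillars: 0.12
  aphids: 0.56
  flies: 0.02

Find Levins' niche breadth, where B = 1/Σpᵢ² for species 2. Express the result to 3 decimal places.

Σpᵢ² = 0.30² + 0.12² + 0.56² + 0.02² = 0.0900 + 0.0144 + 0.3136 + 0.0004 = 0.4184
B = 1 / 0.4184 = 2.39006

2.390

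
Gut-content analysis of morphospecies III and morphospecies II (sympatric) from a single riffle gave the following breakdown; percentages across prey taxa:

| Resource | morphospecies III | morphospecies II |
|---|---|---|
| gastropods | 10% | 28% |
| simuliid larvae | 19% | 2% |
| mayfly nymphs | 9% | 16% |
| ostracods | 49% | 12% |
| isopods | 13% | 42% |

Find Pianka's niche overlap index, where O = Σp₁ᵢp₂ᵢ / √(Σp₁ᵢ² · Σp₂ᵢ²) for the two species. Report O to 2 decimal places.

0.53

Convert percentages to proportions (divide by 100).
Σ p₁ᵢp₂ᵢ = 0.0280 + 0.0038 + 0.0144 + 0.0588 + 0.0546 = 0.1596
Σp_1ᵢ² = 0.10² + 0.19² + 0.09² + 0.49² + 0.13² = 0.0100 + 0.0361 + 0.0081 + 0.2401 + 0.0169 = 0.3112
Σp_2ᵢ² = 0.28² + 0.02² + 0.16² + 0.12² + 0.42² = 0.0784 + 0.0004 + 0.0256 + 0.0144 + 0.1764 = 0.2952
O = 0.1596 / √(0.3112 × 0.2952) = 0.1596 / 0.30309 = 0.5266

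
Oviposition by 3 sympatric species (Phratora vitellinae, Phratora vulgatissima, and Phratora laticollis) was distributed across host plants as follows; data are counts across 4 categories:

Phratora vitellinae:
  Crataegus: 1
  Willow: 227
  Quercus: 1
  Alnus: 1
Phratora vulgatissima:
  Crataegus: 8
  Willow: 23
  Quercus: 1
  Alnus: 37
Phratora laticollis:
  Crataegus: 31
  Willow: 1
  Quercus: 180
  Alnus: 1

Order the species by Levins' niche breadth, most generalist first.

Phratora vulgatissima > Phratora laticollis > Phratora vitellinae

Proportions for Phratora vitellinae (n=230): 1/230=0.0043, 227/230=0.9870, 1/230=0.0043, 1/230=0.0043
Proportions for Phratora vulgatissima (n=69): 8/69=0.1159, 23/69=0.3333, 1/69=0.0145, 37/69=0.5362
Proportions for Phratora laticollis (n=213): 31/213=0.1455, 1/213=0.0047, 180/213=0.8451, 1/213=0.0047
Σp_viteᵢ² = 0.0043² + 0.9870² + 0.0043² + 0.0043² = 0.000018 + 0.974169 + 0.000018 + 0.000018 = 0.974223
B_vite = 1 / 0.974223 = 1.0265
Σp_vulgᵢ² = 0.1159² + 0.3333² + 0.0145² + 0.5362² = 0.013433 + 0.111089 + 0.000210 + 0.287510 = 0.412242
B_vulg = 1 / 0.412242 = 2.4258
Σp_latiᵢ² = 0.1455² + 0.0047² + 0.8451² + 0.0047² = 0.021170 + 0.000022 + 0.714194 + 0.000022 = 0.735408
B_lati = 1 / 0.735408 = 1.3598
Ranking by B (broadest → narrowest): Phratora vulgatissima (2.43) > Phratora laticollis (1.36) > Phratora vitellinae (1.03)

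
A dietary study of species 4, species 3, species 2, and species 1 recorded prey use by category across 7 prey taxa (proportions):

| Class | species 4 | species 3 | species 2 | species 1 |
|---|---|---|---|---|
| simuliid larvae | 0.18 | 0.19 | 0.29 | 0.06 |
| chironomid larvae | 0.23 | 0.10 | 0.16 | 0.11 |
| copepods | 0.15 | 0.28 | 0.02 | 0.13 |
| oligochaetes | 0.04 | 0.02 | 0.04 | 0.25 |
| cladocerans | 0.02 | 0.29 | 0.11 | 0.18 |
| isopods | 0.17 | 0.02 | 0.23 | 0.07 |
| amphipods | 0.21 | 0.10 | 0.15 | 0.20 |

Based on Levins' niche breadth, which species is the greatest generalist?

Σp_4ᵢ² = 0.18² + 0.23² + 0.15² + 0.04² + 0.02² + 0.17² + 0.21² = 0.0324 + 0.0529 + 0.0225 + 0.0016 + 0.0004 + 0.0289 + 0.0441 = 0.1828
B_4 = 1 / 0.1828 = 5.4705
Σp_3ᵢ² = 0.19² + 0.10² + 0.28² + 0.02² + 0.29² + 0.02² + 0.10² = 0.0361 + 0.0100 + 0.0784 + 0.0004 + 0.0841 + 0.0004 + 0.0100 = 0.2194
B_3 = 1 / 0.2194 = 4.5579
Σp_2ᵢ² = 0.29² + 0.16² + 0.02² + 0.04² + 0.11² + 0.23² + 0.15² = 0.0841 + 0.0256 + 0.0004 + 0.0016 + 0.0121 + 0.0529 + 0.0225 = 0.1992
B_2 = 1 / 0.1992 = 5.0201
Σp_1ᵢ² = 0.06² + 0.11² + 0.13² + 0.25² + 0.18² + 0.07² + 0.20² = 0.0036 + 0.0121 + 0.0169 + 0.0625 + 0.0324 + 0.0049 + 0.0400 = 0.1724
B_1 = 1 / 0.1724 = 5.8005
Highest B → broadest niche (most generalist): species 1 (B = 5.80).

species 1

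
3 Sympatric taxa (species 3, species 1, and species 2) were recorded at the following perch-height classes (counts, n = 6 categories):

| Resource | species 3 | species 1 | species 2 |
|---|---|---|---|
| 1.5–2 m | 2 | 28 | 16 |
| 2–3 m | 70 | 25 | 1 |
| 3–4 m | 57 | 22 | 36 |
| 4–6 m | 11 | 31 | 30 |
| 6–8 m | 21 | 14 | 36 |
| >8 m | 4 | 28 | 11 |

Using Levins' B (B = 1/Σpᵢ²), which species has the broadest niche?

Proportions for species 3 (n=165): 2/165=0.0121, 70/165=0.4242, 57/165=0.3455, 11/165=0.0667, 21/165=0.1273, 4/165=0.0242
Proportions for species 1 (n=148): 28/148=0.1892, 25/148=0.1689, 22/148=0.1486, 31/148=0.2095, 14/148=0.0946, 28/148=0.1892
Proportions for species 2 (n=130): 16/130=0.1231, 1/130=0.0077, 36/130=0.2769, 30/130=0.2308, 36/130=0.2769, 11/130=0.0846
Σp_3ᵢ² = 0.0121² + 0.4242² + 0.3455² + 0.0667² + 0.1273² + 0.0242² = 0.000146 + 0.179946 + 0.119370 + 0.004449 + 0.016205 + 0.000586 = 0.320702
B_3 = 1 / 0.320702 = 3.1182
Σp_1ᵢ² = 0.1892² + 0.1689² + 0.1486² + 0.2095² + 0.0946² + 0.1892² = 0.035797 + 0.028527 + 0.022082 + 0.043890 + 0.008949 + 0.035797 = 0.175042
B_1 = 1 / 0.175042 = 5.7129
Σp_2ᵢ² = 0.1231² + 0.0077² + 0.2769² + 0.2308² + 0.2769² + 0.0846² = 0.015154 + 0.000059 + 0.076674 + 0.053269 + 0.076674 + 0.007157 = 0.228987
B_2 = 1 / 0.228987 = 4.3671
Highest B → broadest niche (most generalist): species 1 (B = 5.71).

species 1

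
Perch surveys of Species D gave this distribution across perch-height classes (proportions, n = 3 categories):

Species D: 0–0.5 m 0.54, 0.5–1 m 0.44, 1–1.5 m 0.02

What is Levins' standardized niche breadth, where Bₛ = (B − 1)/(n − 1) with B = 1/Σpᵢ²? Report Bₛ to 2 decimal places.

Σpᵢ² = 0.54² + 0.44² + 0.02² = 0.2916 + 0.1936 + 0.0004 = 0.4856
B = 1 / 0.4856 = 2.0593
Bₛ = (B − 1)/(n − 1) = (2.0593 − 1)/(3 − 1) = 1.0593/2 = 0.5297

0.53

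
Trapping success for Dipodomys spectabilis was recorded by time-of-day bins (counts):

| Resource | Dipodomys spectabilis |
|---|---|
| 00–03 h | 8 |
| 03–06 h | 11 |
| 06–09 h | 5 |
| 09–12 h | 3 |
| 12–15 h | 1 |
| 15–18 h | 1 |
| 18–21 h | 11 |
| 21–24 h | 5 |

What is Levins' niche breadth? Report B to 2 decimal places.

5.52

Proportions for Dipodomys spectabilis (n=45): 8/45=0.1778, 11/45=0.2444, 5/45=0.1111, 3/45=0.0667, 1/45=0.0222, 1/45=0.0222, 11/45=0.2444, 5/45=0.1111
Σpᵢ² = 0.1778² + 0.2444² + 0.1111² + 0.0667² + 0.0222² + 0.0222² + 0.2444² + 0.1111² = 0.031613 + 0.059731 + 0.012343 + 0.004449 + 0.000493 + 0.000493 + 0.059731 + 0.012343 = 0.181196
B = 1 / 0.181196 = 5.5189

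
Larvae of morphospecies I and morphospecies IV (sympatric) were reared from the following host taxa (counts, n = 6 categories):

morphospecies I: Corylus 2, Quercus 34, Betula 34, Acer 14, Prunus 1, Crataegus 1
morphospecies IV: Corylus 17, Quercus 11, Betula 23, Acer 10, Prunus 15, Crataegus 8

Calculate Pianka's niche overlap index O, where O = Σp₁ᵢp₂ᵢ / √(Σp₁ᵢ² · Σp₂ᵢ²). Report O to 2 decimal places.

0.74

Proportions for morphospecies I (n=86): 2/86=0.0233, 34/86=0.3953, 34/86=0.3953, 14/86=0.1628, 1/86=0.0116, 1/86=0.0116
Proportions for morphospecies IV (n=84): 17/84=0.2024, 11/84=0.1310, 23/84=0.2738, 10/84=0.1190, 15/84=0.1786, 8/84=0.0952
Σ p₁ᵢp₂ᵢ = 0.004716 + 0.051784 + 0.108233 + 0.019373 + 0.002072 + 0.001104 = 0.187282
Σp_1ᵢ² = 0.0233² + 0.3953² + 0.3953² + 0.1628² + 0.0116² + 0.0116² = 0.000543 + 0.156262 + 0.156262 + 0.026504 + 0.000135 + 0.000135 = 0.339841
Σp_2ᵢ² = 0.2024² + 0.1310² + 0.2738² + 0.1190² + 0.1786² + 0.0952² = 0.040966 + 0.017161 + 0.074966 + 0.014161 + 0.031898 + 0.009063 = 0.188215
O = 0.187282 / √(0.339841 × 0.188215) = 0.187282 / 0.2529094 = 0.7405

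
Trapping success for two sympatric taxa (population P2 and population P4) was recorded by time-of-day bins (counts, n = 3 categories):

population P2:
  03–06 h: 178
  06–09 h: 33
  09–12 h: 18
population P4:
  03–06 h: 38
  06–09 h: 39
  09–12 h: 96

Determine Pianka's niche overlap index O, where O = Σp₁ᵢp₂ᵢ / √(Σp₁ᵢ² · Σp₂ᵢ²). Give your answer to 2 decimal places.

0.49

Proportions for population P2 (n=229): 178/229=0.7773, 33/229=0.1441, 18/229=0.0786
Proportions for population P4 (n=173): 38/173=0.2197, 39/173=0.2254, 96/173=0.5549
Σ p₁ᵢp₂ᵢ = 0.170773 + 0.032480 + 0.043615 = 0.246868
Σp_1ᵢ² = 0.7773² + 0.1441² + 0.0786² = 0.604195 + 0.020765 + 0.006178 = 0.631138
Σp_2ᵢ² = 0.2197² + 0.2254² + 0.5549² = 0.048268 + 0.050805 + 0.307914 = 0.406987
O = 0.246868 / √(0.631138 × 0.406987) = 0.246868 / 0.5068185 = 0.4871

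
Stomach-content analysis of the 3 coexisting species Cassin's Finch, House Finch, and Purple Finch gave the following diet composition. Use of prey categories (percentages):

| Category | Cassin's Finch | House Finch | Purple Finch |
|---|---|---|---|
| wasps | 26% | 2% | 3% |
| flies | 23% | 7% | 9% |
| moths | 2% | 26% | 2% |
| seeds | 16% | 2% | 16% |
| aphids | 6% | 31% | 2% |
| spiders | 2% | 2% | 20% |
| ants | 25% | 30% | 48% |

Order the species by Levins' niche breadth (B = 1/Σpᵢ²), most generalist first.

Convert percentages to proportions (divide by 100).
Σp_Cassᵢ² = 0.26² + 0.23² + 0.02² + 0.16² + 0.06² + 0.02² + 0.25² = 0.0676 + 0.0529 + 0.0004 + 0.0256 + 0.0036 + 0.0004 + 0.0625 = 0.2130
B_Cass = 1 / 0.2130 = 4.6948
Σp_Housᵢ² = 0.02² + 0.07² + 0.26² + 0.02² + 0.31² + 0.02² + 0.30² = 0.0004 + 0.0049 + 0.0676 + 0.0004 + 0.0961 + 0.0004 + 0.0900 = 0.2598
B_Hous = 1 / 0.2598 = 3.8491
Σp_Purpᵢ² = 0.03² + 0.09² + 0.02² + 0.16² + 0.02² + 0.20² + 0.48² = 0.0009 + 0.0081 + 0.0004 + 0.0256 + 0.0004 + 0.0400 + 0.2304 = 0.3058
B_Purp = 1 / 0.3058 = 3.2701
Ranking by B (broadest → narrowest): Cassin's Finch (4.69) > House Finch (3.85) > Purple Finch (3.27)

Cassin's Finch > House Finch > Purple Finch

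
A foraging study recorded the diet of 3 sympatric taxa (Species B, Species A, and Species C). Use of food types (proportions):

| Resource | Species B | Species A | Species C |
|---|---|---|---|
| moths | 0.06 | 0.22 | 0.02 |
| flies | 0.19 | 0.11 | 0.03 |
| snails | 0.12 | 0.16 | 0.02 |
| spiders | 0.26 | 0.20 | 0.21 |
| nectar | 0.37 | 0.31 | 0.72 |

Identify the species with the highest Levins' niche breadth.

Σp_Bᵢ² = 0.06² + 0.19² + 0.12² + 0.26² + 0.37² = 0.0036 + 0.0361 + 0.0144 + 0.0676 + 0.1369 = 0.2586
B_B = 1 / 0.2586 = 3.8670
Σp_Aᵢ² = 0.22² + 0.11² + 0.16² + 0.20² + 0.31² = 0.0484 + 0.0121 + 0.0256 + 0.0400 + 0.0961 = 0.2222
B_A = 1 / 0.2222 = 4.5005
Σp_Cᵢ² = 0.02² + 0.03² + 0.02² + 0.21² + 0.72² = 0.0004 + 0.0009 + 0.0004 + 0.0441 + 0.5184 = 0.5642
B_C = 1 / 0.5642 = 1.7724
Highest B → broadest niche (most generalist): Species A (B = 4.50).

Species A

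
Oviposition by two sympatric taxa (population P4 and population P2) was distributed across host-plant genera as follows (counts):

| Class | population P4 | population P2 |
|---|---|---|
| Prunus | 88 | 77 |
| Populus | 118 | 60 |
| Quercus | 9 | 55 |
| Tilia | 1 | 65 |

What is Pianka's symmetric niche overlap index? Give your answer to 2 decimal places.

0.75

Proportions for population P4 (n=216): 88/216=0.4074, 118/216=0.5463, 9/216=0.0417, 1/216=0.0046
Proportions for population P2 (n=257): 77/257=0.2996, 60/257=0.2335, 55/257=0.2140, 65/257=0.2529
Σ p₁ᵢp₂ᵢ = 0.122057 + 0.127561 + 0.008924 + 0.001163 = 0.259705
Σp_1ᵢ² = 0.4074² + 0.5463² + 0.0417² + 0.0046² = 0.165975 + 0.298444 + 0.001739 + 0.000021 = 0.466179
Σp_2ᵢ² = 0.2996² + 0.2335² + 0.2140² + 0.2529² = 0.089760 + 0.054522 + 0.045796 + 0.063958 = 0.254036
O = 0.259705 / √(0.466179 × 0.254036) = 0.259705 / 0.3441312 = 0.7547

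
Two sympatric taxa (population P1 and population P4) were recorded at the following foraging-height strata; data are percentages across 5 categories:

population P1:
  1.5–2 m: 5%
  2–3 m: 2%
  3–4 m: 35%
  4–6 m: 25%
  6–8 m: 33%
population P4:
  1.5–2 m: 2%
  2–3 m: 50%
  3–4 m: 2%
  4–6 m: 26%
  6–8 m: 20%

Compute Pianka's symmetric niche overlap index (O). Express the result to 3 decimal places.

Convert percentages to proportions (divide by 100).
Σ p₁ᵢp₂ᵢ = 0.0010 + 0.0100 + 0.0070 + 0.0650 + 0.0660 = 0.1490
Σp_1ᵢ² = 0.05² + 0.02² + 0.35² + 0.25² + 0.33² = 0.0025 + 0.0004 + 0.1225 + 0.0625 + 0.1089 = 0.2968
Σp_2ᵢ² = 0.02² + 0.50² + 0.02² + 0.26² + 0.20² = 0.0004 + 0.2500 + 0.0004 + 0.0676 + 0.0400 = 0.3584
O = 0.1490 / √(0.2968 × 0.3584) = 0.1490 / 0.326149 = 0.45685

0.457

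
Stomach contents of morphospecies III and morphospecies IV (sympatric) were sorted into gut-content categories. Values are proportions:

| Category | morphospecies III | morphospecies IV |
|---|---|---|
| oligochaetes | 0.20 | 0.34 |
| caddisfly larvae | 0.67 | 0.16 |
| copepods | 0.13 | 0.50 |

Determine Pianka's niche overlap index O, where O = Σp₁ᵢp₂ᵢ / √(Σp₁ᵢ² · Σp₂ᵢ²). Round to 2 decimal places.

0.54

Σ p₁ᵢp₂ᵢ = 0.0680 + 0.1072 + 0.0650 = 0.2402
Σp_1ᵢ² = 0.20² + 0.67² + 0.13² = 0.0400 + 0.4489 + 0.0169 = 0.5058
Σp_2ᵢ² = 0.34² + 0.16² + 0.50² = 0.1156 + 0.0256 + 0.2500 = 0.3912
O = 0.2402 / √(0.5058 × 0.3912) = 0.2402 / 0.44482 = 0.5400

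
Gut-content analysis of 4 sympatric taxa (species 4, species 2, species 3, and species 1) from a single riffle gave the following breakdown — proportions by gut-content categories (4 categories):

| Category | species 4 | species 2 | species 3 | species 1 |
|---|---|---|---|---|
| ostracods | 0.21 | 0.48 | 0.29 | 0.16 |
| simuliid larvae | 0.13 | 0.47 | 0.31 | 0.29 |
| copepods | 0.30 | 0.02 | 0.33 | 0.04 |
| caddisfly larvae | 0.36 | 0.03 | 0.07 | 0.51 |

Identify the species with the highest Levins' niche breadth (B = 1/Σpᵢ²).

species 4

Σp_4ᵢ² = 0.21² + 0.13² + 0.30² + 0.36² = 0.0441 + 0.0169 + 0.0900 + 0.1296 = 0.2806
B_4 = 1 / 0.2806 = 3.5638
Σp_2ᵢ² = 0.48² + 0.47² + 0.02² + 0.03² = 0.2304 + 0.2209 + 0.0004 + 0.0009 = 0.4526
B_2 = 1 / 0.4526 = 2.2095
Σp_3ᵢ² = 0.29² + 0.31² + 0.33² + 0.07² = 0.0841 + 0.0961 + 0.1089 + 0.0049 = 0.2940
B_3 = 1 / 0.2940 = 3.4014
Σp_1ᵢ² = 0.16² + 0.29² + 0.04² + 0.51² = 0.0256 + 0.0841 + 0.0016 + 0.2601 = 0.3714
B_1 = 1 / 0.3714 = 2.6925
Highest B → broadest niche (most generalist): species 4 (B = 3.56).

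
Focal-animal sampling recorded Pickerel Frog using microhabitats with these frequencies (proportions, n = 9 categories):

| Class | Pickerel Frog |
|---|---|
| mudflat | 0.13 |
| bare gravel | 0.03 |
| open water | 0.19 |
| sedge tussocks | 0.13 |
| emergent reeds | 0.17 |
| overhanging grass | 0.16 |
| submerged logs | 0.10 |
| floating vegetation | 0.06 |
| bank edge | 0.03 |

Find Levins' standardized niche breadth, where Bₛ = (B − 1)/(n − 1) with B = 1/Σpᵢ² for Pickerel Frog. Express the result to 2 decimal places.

0.77

Σpᵢ² = 0.13² + 0.03² + 0.19² + 0.13² + 0.17² + 0.16² + 0.10² + 0.06² + 0.03² = 0.0169 + 0.0009 + 0.0361 + 0.0169 + 0.0289 + 0.0256 + 0.0100 + 0.0036 + 0.0009 = 0.1398
B = 1 / 0.1398 = 7.1531
Bₛ = (B − 1)/(n − 1) = (7.1531 − 1)/(9 − 1) = 6.1531/8 = 0.7691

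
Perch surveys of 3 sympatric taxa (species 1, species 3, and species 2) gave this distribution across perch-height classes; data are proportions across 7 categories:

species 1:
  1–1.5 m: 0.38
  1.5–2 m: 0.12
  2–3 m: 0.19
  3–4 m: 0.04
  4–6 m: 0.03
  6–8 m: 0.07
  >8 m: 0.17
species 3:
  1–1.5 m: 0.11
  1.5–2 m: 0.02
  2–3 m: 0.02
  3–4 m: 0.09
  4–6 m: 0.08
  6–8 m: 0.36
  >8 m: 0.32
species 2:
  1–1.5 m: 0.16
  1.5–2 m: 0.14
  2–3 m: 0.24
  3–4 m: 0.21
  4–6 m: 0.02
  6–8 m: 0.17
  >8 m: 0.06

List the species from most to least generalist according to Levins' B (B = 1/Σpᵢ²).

species 2 > species 1 > species 3

Σp_1ᵢ² = 0.38² + 0.12² + 0.19² + 0.04² + 0.03² + 0.07² + 0.17² = 0.1444 + 0.0144 + 0.0361 + 0.0016 + 0.0009 + 0.0049 + 0.0289 = 0.2312
B_1 = 1 / 0.2312 = 4.3253
Σp_3ᵢ² = 0.11² + 0.02² + 0.02² + 0.09² + 0.08² + 0.36² + 0.32² = 0.0121 + 0.0004 + 0.0004 + 0.0081 + 0.0064 + 0.1296 + 0.1024 = 0.2594
B_3 = 1 / 0.2594 = 3.8551
Σp_2ᵢ² = 0.16² + 0.14² + 0.24² + 0.21² + 0.02² + 0.17² + 0.06² = 0.0256 + 0.0196 + 0.0576 + 0.0441 + 0.0004 + 0.0289 + 0.0036 = 0.1798
B_2 = 1 / 0.1798 = 5.5617
Ranking by B (broadest → narrowest): species 2 (5.56) > species 1 (4.33) > species 3 (3.86)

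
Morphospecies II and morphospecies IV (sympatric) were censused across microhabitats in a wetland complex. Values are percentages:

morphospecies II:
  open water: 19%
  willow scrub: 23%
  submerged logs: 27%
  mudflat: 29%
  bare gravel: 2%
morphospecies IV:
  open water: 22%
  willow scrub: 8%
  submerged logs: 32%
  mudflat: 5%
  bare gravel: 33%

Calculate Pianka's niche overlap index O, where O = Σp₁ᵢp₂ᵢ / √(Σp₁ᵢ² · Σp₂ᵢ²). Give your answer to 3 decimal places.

Convert percentages to proportions (divide by 100).
Σ p₁ᵢp₂ᵢ = 0.0418 + 0.0184 + 0.0864 + 0.0145 + 0.0066 = 0.1677
Σp_1ᵢ² = 0.19² + 0.23² + 0.27² + 0.29² + 0.02² = 0.0361 + 0.0529 + 0.0729 + 0.0841 + 0.0004 = 0.2464
Σp_2ᵢ² = 0.22² + 0.08² + 0.32² + 0.05² + 0.33² = 0.0484 + 0.0064 + 0.1024 + 0.0025 + 0.1089 = 0.2686
O = 0.1677 / √(0.2464 × 0.2686) = 0.1677 / 0.257261 = 0.65187

0.652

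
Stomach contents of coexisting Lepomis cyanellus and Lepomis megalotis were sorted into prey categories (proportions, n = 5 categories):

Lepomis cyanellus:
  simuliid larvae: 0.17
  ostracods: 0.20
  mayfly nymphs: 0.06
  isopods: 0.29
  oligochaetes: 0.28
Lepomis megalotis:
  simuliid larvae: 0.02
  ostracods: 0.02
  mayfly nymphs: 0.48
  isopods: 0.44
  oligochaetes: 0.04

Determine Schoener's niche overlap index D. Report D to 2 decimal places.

Σ|p₁ᵢ − p₂ᵢ| = 0.15 + 0.18 + 0.42 + 0.15 + 0.24 = 1.14
D = 1 − ½ × 1.14 = 1 − 0.570 = 0.4300

0.43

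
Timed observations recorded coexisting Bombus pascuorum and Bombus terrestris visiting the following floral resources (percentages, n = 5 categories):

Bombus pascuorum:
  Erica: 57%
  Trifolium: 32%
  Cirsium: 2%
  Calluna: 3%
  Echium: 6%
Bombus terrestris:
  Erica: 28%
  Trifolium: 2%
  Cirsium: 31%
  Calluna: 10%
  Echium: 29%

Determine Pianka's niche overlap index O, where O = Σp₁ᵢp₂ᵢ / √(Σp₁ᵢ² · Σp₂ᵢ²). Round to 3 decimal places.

Convert percentages to proportions (divide by 100).
Σ p₁ᵢp₂ᵢ = 0.1596 + 0.0064 + 0.0062 + 0.0030 + 0.0174 = 0.1926
Σp_1ᵢ² = 0.57² + 0.32² + 0.02² + 0.03² + 0.06² = 0.3249 + 0.1024 + 0.0004 + 0.0009 + 0.0036 = 0.4322
Σp_2ᵢ² = 0.28² + 0.02² + 0.31² + 0.10² + 0.29² = 0.0784 + 0.0004 + 0.0961 + 0.0100 + 0.0841 = 0.2690
O = 0.1926 / √(0.4322 × 0.2690) = 0.1926 / 0.340972 = 0.56486

0.565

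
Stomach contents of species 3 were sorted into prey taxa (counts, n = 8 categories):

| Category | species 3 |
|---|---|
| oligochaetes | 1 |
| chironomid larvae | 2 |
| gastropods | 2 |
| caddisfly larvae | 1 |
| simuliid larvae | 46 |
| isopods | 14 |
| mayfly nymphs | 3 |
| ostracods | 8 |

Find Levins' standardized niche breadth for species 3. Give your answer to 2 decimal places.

0.21

Proportions for species 3 (n=77): 1/77=0.0130, 2/77=0.0260, 2/77=0.0260, 1/77=0.0130, 46/77=0.5974, 14/77=0.1818, 3/77=0.0390, 8/77=0.1039
Σpᵢ² = 0.0130² + 0.0260² + 0.0260² + 0.0130² + 0.5974² + 0.1818² + 0.0390² + 0.1039² = 0.000169 + 0.000676 + 0.000676 + 0.000169 + 0.356887 + 0.033051 + 0.001521 + 0.010795 = 0.403944
B = 1 / 0.403944 = 2.4756
Bₛ = (B − 1)/(n − 1) = (2.4756 − 1)/(8 − 1) = 1.4756/7 = 0.2108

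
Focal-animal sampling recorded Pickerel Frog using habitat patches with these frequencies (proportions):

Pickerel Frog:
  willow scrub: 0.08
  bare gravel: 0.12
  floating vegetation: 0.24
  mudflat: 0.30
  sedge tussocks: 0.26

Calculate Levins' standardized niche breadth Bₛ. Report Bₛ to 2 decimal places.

Σpᵢ² = 0.08² + 0.12² + 0.24² + 0.30² + 0.26² = 0.0064 + 0.0144 + 0.0576 + 0.0900 + 0.0676 = 0.2360
B = 1 / 0.2360 = 4.2373
Bₛ = (B − 1)/(n − 1) = (4.2373 − 1)/(5 − 1) = 3.2373/4 = 0.8093

0.81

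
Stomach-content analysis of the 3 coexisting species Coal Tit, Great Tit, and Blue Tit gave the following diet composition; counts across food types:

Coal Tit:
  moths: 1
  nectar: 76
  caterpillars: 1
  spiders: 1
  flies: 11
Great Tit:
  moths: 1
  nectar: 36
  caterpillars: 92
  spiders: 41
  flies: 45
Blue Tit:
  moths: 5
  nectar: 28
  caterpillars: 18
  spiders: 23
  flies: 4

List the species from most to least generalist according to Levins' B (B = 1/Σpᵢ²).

Proportions for Coal Tit (n=90): 1/90=0.0111, 76/90=0.8444, 1/90=0.0111, 1/90=0.0111, 11/90=0.1222
Proportions for Great Tit (n=215): 1/215=0.0047, 36/215=0.1674, 92/215=0.4279, 41/215=0.1907, 45/215=0.2093
Proportions for Blue Tit (n=78): 5/78=0.0641, 28/78=0.3590, 18/78=0.2308, 23/78=0.2949, 4/78=0.0513
Σp_Coalᵢ² = 0.0111² + 0.8444² + 0.0111² + 0.0111² + 0.1222² = 0.000123 + 0.713011 + 0.000123 + 0.000123 + 0.014933 = 0.728313
B_Coal = 1 / 0.728313 = 1.3730
Σp_Greaᵢ² = 0.0047² + 0.1674² + 0.4279² + 0.1907² + 0.2093² = 0.000022 + 0.028023 + 0.183098 + 0.036366 + 0.043806 = 0.291315
B_Grea = 1 / 0.291315 = 3.4327
Σp_Blueᵢ² = 0.0641² + 0.3590² + 0.2308² + 0.2949² + 0.0513² = 0.004109 + 0.128881 + 0.053269 + 0.086966 + 0.002632 = 0.275857
B_Blue = 1 / 0.275857 = 3.6251
Ranking by B (broadest → narrowest): Blue Tit (3.63) > Great Tit (3.43) > Coal Tit (1.37)

Blue Tit > Great Tit > Coal Tit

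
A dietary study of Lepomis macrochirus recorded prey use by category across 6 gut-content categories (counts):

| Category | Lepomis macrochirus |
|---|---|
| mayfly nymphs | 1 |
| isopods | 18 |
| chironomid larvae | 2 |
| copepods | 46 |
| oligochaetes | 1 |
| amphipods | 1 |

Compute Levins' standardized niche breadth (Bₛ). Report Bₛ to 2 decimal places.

0.19

Proportions for Lepomis macrochirus (n=69): 1/69=0.0145, 18/69=0.2609, 2/69=0.0290, 46/69=0.6667, 1/69=0.0145, 1/69=0.0145
Σpᵢ² = 0.0145² + 0.2609² + 0.0290² + 0.6667² + 0.0145² + 0.0145² = 0.000210 + 0.068069 + 0.000841 + 0.444489 + 0.000210 + 0.000210 = 0.514029
B = 1 / 0.514029 = 1.9454
Bₛ = (B − 1)/(n − 1) = (1.9454 − 1)/(6 − 1) = 0.9454/5 = 0.1891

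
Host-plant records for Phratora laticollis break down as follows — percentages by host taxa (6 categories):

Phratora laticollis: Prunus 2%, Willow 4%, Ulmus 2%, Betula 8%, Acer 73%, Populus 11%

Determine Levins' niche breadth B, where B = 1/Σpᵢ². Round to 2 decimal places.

1.81

Convert percentages to proportions (divide by 100).
Σpᵢ² = 0.02² + 0.04² + 0.02² + 0.08² + 0.73² + 0.11² = 0.0004 + 0.0016 + 0.0004 + 0.0064 + 0.5329 + 0.0121 = 0.5538
B = 1 / 0.5538 = 1.8057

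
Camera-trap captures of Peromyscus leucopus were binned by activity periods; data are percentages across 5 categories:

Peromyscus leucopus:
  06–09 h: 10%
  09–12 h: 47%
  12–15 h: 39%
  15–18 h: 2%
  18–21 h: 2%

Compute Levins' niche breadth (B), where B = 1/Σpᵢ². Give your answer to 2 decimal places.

Convert percentages to proportions (divide by 100).
Σpᵢ² = 0.10² + 0.47² + 0.39² + 0.02² + 0.02² = 0.0100 + 0.2209 + 0.1521 + 0.0004 + 0.0004 = 0.3838
B = 1 / 0.3838 = 2.6055

2.61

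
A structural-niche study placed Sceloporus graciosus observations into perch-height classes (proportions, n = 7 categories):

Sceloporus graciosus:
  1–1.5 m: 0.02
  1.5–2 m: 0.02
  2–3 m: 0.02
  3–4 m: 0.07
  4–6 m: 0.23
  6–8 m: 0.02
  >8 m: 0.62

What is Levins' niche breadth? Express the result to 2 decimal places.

Σpᵢ² = 0.02² + 0.02² + 0.02² + 0.07² + 0.23² + 0.02² + 0.62² = 0.0004 + 0.0004 + 0.0004 + 0.0049 + 0.0529 + 0.0004 + 0.3844 = 0.4438
B = 1 / 0.4438 = 2.2533

2.25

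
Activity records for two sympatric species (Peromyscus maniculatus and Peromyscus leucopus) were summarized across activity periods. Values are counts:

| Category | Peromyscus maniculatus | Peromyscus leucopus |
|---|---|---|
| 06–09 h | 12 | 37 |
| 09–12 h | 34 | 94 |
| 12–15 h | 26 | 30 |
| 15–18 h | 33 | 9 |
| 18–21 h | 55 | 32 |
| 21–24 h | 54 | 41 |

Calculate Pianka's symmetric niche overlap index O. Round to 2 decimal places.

0.78

Proportions for Peromyscus maniculatus (n=214): 12/214=0.0561, 34/214=0.1589, 26/214=0.1215, 33/214=0.1542, 55/214=0.2570, 54/214=0.2523
Proportions for Peromyscus leucopus (n=243): 37/243=0.1523, 94/243=0.3868, 30/243=0.1235, 9/243=0.0370, 32/243=0.1317, 41/243=0.1687
Σ p₁ᵢp₂ᵢ = 0.008544 + 0.061463 + 0.015005 + 0.005705 + 0.033847 + 0.042563 = 0.167127
Σp_1ᵢ² = 0.0561² + 0.1589² + 0.1215² + 0.1542² + 0.2570² + 0.2523² = 0.003147 + 0.025249 + 0.014762 + 0.023778 + 0.066049 + 0.063655 = 0.196640
Σp_2ᵢ² = 0.1523² + 0.3868² + 0.1235² + 0.0370² + 0.1317² + 0.1687² = 0.023195 + 0.149614 + 0.015252 + 0.001369 + 0.017345 + 0.028460 = 0.235235
O = 0.167127 / √(0.196640 × 0.235235) = 0.167127 / 0.2150735 = 0.7771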